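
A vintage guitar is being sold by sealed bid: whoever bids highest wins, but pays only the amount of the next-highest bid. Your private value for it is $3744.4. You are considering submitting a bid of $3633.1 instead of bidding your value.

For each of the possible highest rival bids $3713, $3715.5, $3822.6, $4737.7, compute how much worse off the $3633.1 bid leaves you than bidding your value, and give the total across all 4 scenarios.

$60.3

The deviation costs you only when the competing bid falls strictly between $3633.1 and $3744.4; elsewhere both bids give the same outcome.
$3713: truthful payoff $31.4, deviation payoff $0 → loss $31.4.
$3715.5: truthful payoff $28.9, deviation payoff $0 → loss $28.9.
$3822.6: outcomes coincide → loss $0.
$4737.7: outcomes coincide → loss $0.
Total loss = $31.4 + $28.9 = $60.3.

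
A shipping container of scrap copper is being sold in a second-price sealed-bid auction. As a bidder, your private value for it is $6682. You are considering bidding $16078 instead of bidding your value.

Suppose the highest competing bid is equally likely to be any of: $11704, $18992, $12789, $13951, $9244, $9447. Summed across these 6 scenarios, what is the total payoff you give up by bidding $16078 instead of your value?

$23725

The deviation costs you only when the competing bid falls strictly between $6682 and $16078; elsewhere both bids give the same outcome.
$11704: truthful payoff $0, deviation payoff −$5022 → loss $5022.
$18992: outcomes coincide → loss $0.
$12789: truthful payoff $0, deviation payoff −$6107 → loss $6107.
$13951: truthful payoff $0, deviation payoff −$7269 → loss $7269.
$9244: truthful payoff $0, deviation payoff −$2562 → loss $2562.
$9447: truthful payoff $0, deviation payoff −$2765 → loss $2765.
Total loss = $5022 + $6107 + $7269 + $2562 + $2765 = $23725.
In a second-price auction your bid sets only whether you win, not what you pay, so bidding your true value is weakly dominant.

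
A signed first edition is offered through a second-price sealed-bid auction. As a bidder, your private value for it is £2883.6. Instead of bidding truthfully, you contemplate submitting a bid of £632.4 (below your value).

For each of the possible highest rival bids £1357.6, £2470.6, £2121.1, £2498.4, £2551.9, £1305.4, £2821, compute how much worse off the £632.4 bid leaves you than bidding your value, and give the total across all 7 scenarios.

The deviation costs you only when the competing bid falls strictly between £632.4 and £2883.6; elsewhere both bids give the same outcome.
£1357.6: truthful payoff £1526, deviation payoff £0 → loss £1526.
£2470.6: truthful payoff £413, deviation payoff £0 → loss £413.
£2121.1: truthful payoff £762.5, deviation payoff £0 → loss £762.5.
£2498.4: truthful payoff £385.2, deviation payoff £0 → loss £385.2.
£2551.9: truthful payoff £331.7, deviation payoff £0 → loss £331.7.
£1305.4: truthful payoff £1578.2, deviation payoff £0 → loss £1578.2.
£2821: truthful payoff £62.6, deviation payoff £0 → loss £62.6.
Total loss = £1526 + £413 + £762.5 + £385.2 + £331.7 + £1578.2 + £62.6 = £5059.2.
In a second-price auction your bid sets only whether you win, not what you pay, so bidding your true value is weakly dominant.

£5059.2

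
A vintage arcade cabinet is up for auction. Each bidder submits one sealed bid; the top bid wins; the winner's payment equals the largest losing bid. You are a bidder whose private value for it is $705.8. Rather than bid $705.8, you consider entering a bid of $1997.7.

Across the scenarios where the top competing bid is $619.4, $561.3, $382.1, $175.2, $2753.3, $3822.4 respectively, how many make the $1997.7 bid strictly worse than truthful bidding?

The deviation hurts exactly when the highest competing bid lies strictly between $705.8 and $1997.7 — overbidding then wins at a price above your value.
$619.4: below both → same outcome either way.
$561.3: below both → same outcome either way.
$382.1: below both → same outcome either way.
$175.2: below both → same outcome either way.
$2753.3: above both → same outcome either way.
$3822.4: above both → same outcome either way.
Count: 0.

0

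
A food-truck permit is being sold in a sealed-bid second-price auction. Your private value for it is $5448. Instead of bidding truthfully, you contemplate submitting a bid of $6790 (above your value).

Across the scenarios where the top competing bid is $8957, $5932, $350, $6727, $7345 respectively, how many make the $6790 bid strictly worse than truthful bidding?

2

The deviation hurts exactly when the highest competing bid lies strictly between $5448 and $6790 — overbidding then wins at a price above your value.
$8957: above both → same outcome either way.
$5932: inside the interval → strictly worse (loss $484).
$350: below both → same outcome either way.
$6727: inside the interval → strictly worse (loss $1279).
$7345: above both → same outcome either way.
Count: 2.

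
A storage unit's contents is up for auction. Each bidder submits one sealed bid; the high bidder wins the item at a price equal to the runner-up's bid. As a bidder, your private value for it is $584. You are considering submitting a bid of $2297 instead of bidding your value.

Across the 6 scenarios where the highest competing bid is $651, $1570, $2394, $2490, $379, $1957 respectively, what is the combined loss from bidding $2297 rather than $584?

$2426

The deviation costs you only when the competing bid falls strictly between $584 and $2297; elsewhere both bids give the same outcome.
$651: truthful payoff $0, deviation payoff −$67 → loss $67.
$1570: truthful payoff $0, deviation payoff −$986 → loss $986.
$2394: outcomes coincide → loss $0.
$2490: outcomes coincide → loss $0.
$379: outcomes coincide → loss $0.
$1957: truthful payoff $0, deviation payoff −$1373 → loss $1373.
Total loss = $67 + $986 + $1373 = $2426.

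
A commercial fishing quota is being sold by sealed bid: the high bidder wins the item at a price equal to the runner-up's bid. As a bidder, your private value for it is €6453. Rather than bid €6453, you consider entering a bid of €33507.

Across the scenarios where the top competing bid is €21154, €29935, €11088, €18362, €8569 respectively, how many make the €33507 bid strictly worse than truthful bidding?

The deviation hurts exactly when the highest competing bid lies strictly between €6453 and €33507 — overbidding then wins at a price above your value.
€21154: inside the interval → strictly worse (loss €14701).
€29935: inside the interval → strictly worse (loss €23482).
€11088: inside the interval → strictly worse (loss €4635).
€18362: inside the interval → strictly worse (loss €11909).
€8569: inside the interval → strictly worse (loss €2116).
Count: 5.

5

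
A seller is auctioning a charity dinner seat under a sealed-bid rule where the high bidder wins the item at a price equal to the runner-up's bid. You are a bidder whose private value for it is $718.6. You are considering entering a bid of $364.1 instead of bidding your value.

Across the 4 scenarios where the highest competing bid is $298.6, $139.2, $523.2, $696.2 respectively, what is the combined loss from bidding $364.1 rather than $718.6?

$217.8

The deviation costs you only when the competing bid falls strictly between $364.1 and $718.6; elsewhere both bids give the same outcome.
$298.6: outcomes coincide → loss $0.
$139.2: outcomes coincide → loss $0.
$523.2: truthful payoff $195.4, deviation payoff $0 → loss $195.4.
$696.2: truthful payoff $22.4, deviation payoff $0 → loss $22.4.
Total loss = $195.4 + $22.4 = $217.8.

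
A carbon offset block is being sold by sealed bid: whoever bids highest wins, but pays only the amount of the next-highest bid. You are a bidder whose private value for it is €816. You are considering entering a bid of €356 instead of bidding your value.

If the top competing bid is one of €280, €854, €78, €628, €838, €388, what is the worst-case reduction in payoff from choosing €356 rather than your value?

€280: same outcome either way → loss €0.
€854: same outcome either way → loss €0.
€78: same outcome either way → loss €0.
€628: truthful gives €188, deviation gives €0 → loss €188.
€838: same outcome either way → loss €0.
€388: truthful gives €428, deviation gives €0 → loss €428.
Maximum loss: €428.

€428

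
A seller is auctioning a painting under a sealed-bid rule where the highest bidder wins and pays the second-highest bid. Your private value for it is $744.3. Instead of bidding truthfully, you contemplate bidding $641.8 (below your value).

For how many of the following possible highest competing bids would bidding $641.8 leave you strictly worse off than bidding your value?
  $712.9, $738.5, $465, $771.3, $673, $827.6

3

The deviation hurts exactly when the highest competing bid lies strictly between $641.8 and $744.3 — underbidding then forfeits a profitable win.
$712.9: inside the interval → strictly worse (loss $31.4).
$738.5: inside the interval → strictly worse (loss $5.8).
$465: below both → same outcome either way.
$771.3: above both → same outcome either way.
$673: inside the interval → strictly worse (loss $71.3).
$827.6: above both → same outcome either way.
Count: 3.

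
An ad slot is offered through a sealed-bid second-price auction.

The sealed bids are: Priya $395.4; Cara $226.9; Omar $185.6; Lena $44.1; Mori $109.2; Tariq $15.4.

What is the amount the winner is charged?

Highest bid: Priya at $395.4, so Priya wins.
Second-highest bid: Cara at $226.9 — that is the price the winner pays.

$226.9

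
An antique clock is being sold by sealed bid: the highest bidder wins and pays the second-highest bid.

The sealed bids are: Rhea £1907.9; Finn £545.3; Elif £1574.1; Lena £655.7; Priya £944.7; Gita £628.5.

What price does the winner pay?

Highest bid: Rhea at £1907.9, so Rhea wins.
Second-highest bid: Elif at £1574.1 — that is the price the winner pays.

£1574.1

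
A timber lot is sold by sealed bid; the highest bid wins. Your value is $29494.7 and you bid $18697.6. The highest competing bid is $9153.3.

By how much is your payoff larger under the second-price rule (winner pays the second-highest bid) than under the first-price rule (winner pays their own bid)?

$9544.3

You have the highest bid, so you win under either rule.
Second-price: pay $9153.3 → payoff $20341.4.
First-price: pay your own bid $18697.6 → payoff $10797.1.
Difference = $20341.4 − ($10797.1) = $9544.3.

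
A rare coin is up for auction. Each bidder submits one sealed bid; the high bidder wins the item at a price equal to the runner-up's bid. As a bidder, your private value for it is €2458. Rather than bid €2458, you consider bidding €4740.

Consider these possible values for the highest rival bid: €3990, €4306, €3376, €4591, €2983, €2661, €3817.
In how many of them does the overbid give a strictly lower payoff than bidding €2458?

The deviation hurts exactly when the highest competing bid lies strictly between €2458 and €4740 — overbidding then wins at a price above your value.
€3990: inside the interval → strictly worse (loss €1532).
€4306: inside the interval → strictly worse (loss €1848).
€3376: inside the interval → strictly worse (loss €918).
€4591: inside the interval → strictly worse (loss €2133).
€2983: inside the interval → strictly worse (loss €525).
€2661: inside the interval → strictly worse (loss €203).
€3817: inside the interval → strictly worse (loss €1359).
Count: 7.

7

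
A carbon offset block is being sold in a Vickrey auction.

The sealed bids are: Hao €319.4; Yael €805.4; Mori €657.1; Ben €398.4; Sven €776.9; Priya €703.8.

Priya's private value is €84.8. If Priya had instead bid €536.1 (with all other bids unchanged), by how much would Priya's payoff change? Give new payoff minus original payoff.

€0

The highest bid among the other bidders is €805.4; Priya's bid doesn't change that.
Original bid €703.8: Priya is not highest (top rival bid is €805.4); payoff €0.
Alternative bid €536.1: Priya is not highest (top rival bid is €805.4); payoff €0.
Change in payoff = €0 − (€0) = €0.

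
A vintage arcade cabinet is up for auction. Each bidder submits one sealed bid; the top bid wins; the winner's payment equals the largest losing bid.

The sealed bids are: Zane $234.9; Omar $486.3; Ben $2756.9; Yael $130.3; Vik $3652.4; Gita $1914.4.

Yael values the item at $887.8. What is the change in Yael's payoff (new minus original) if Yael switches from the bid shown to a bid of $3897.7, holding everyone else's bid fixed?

The highest bid among the other bidders is $3652.4; Yael's bid doesn't change that.
Original bid $130.3: Yael is not highest (top rival bid is $3652.4); payoff $0.
Alternative bid $3897.7: Yael is highest, pays the top rival bid $3652.4; payoff $887.8 − $3652.4 = −$2764.6.
Change in payoff = −$2764.6 − ($0) = −$2764.6.

−$2764.6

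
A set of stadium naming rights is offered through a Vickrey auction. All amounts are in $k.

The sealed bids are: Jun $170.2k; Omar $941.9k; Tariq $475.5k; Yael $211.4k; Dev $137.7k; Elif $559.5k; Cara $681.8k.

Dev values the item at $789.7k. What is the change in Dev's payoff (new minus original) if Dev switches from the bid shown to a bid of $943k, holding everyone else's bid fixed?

−$152.2k

The highest bid among the other bidders is $941.9k; Dev's bid doesn't change that.
Original bid $137.7k: Dev is not highest (top rival bid is $941.9k); payoff $0k.
Alternative bid $943k: Dev is highest, pays the top rival bid $941.9k; payoff $789.7k − $941.9k = −$152.2k.
Change in payoff = −$152.2k − ($0k) = −$152.2k.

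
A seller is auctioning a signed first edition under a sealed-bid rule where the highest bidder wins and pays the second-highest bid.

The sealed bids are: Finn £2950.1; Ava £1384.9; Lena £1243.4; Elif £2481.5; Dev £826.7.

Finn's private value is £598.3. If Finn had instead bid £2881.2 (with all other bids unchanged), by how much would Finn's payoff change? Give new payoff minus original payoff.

£0

The highest bid among the other bidders is £2481.5; Finn's bid doesn't change that.
Original bid £2950.1: Finn is highest, pays the top rival bid £2481.5; payoff £598.3 − £2481.5 = −£1883.2.
Alternative bid £2881.2: Finn is highest, pays the top rival bid £2481.5; payoff £598.3 − £2481.5 = −£1883.2.
Change in payoff = −£1883.2 − (−£1883.2) = £0.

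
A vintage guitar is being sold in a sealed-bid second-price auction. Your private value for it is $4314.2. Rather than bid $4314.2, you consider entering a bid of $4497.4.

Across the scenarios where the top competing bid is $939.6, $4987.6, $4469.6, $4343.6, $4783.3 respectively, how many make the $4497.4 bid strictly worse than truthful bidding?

The deviation hurts exactly when the highest competing bid lies strictly between $4314.2 and $4497.4 — overbidding then wins at a price above your value.
$939.6: below both → same outcome either way.
$4987.6: above both → same outcome either way.
$4469.6: inside the interval → strictly worse (loss $155.4).
$4343.6: inside the interval → strictly worse (loss $29.4).
$4783.3: above both → same outcome either way.
Count: 2.

2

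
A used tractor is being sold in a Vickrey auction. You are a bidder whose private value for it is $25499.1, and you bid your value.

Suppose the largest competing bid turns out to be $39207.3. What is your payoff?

Your bid $25499.1 is below the highest competing bid $39207.3, so you lose.
A losing bidder pays nothing and receives nothing: payoff = $0.

$0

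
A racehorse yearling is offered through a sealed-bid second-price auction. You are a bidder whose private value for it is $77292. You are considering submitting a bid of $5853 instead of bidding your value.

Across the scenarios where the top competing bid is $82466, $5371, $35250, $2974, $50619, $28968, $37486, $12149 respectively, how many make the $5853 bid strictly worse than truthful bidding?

The deviation hurts exactly when the highest competing bid lies strictly between $5853 and $77292 — underbidding then forfeits a profitable win.
$82466: above both → same outcome either way.
$5371: below both → same outcome either way.
$35250: inside the interval → strictly worse (loss $42042).
$2974: below both → same outcome either way.
$50619: inside the interval → strictly worse (loss $26673).
$28968: inside the interval → strictly worse (loss $48324).
$37486: inside the interval → strictly worse (loss $39806).
$12149: inside the interval → strictly worse (loss $65143).
Count: 5.

5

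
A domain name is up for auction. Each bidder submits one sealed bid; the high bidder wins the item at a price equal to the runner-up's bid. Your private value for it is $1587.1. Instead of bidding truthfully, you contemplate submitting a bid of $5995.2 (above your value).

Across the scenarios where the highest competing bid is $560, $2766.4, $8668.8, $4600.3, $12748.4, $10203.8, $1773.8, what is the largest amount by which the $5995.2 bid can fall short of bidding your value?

$3013.2

$560: same outcome either way → loss $0.
$2766.4: truthful gives $0, deviation gives −$1179.3 → loss $1179.3.
$8668.8: same outcome either way → loss $0.
$4600.3: truthful gives $0, deviation gives −$3013.2 → loss $3013.2.
$12748.4: same outcome either way → loss $0.
$10203.8: same outcome either way → loss $0.
$1773.8: truthful gives $0, deviation gives −$186.7 → loss $186.7.
Maximum loss: $3013.2.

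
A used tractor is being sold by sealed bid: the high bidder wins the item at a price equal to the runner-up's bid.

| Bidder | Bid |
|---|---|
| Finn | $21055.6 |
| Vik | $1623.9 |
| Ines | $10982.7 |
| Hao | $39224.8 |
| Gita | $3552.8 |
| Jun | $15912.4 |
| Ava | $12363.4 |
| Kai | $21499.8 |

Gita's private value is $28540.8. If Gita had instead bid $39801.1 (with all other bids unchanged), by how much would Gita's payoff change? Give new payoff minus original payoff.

The highest bid among the other bidders is $39224.8; Gita's bid doesn't change that.
Original bid $3552.8: Gita is not highest (top rival bid is $39224.8); payoff $0.
Alternative bid $39801.1: Gita is highest, pays the top rival bid $39224.8; payoff $28540.8 − $39224.8 = −$10684.
Change in payoff = −$10684 − ($0) = −$10684.

−$10684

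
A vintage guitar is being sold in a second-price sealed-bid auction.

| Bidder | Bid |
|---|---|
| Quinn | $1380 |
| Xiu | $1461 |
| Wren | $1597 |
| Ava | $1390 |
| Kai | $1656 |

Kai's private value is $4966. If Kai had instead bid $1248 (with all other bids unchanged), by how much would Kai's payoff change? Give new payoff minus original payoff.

The highest bid among the other bidders is $1597; Kai's bid doesn't change that.
Original bid $1656: Kai is highest, pays the top rival bid $1597; payoff $4966 − $1597 = $3369.
Alternative bid $1248: Kai is not highest (top rival bid is $1597); payoff $0.
Change in payoff = $0 − ($3369) = −$3369.

−$3369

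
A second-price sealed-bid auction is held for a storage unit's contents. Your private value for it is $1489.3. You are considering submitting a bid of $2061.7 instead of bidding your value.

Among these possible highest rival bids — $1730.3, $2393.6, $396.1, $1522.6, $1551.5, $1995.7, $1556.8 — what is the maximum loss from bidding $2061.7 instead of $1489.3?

$1730.3: truthful gives $0, deviation gives −$241 → loss $241.
$2393.6: same outcome either way → loss $0.
$396.1: same outcome either way → loss $0.
$1522.6: truthful gives $0, deviation gives −$33.3 → loss $33.3.
$1551.5: truthful gives $0, deviation gives −$62.2 → loss $62.2.
$1995.7: truthful gives $0, deviation gives −$506.4 → loss $506.4.
$1556.8: truthful gives $0, deviation gives −$67.5 → loss $67.5.
Maximum loss: $506.4.

$506.4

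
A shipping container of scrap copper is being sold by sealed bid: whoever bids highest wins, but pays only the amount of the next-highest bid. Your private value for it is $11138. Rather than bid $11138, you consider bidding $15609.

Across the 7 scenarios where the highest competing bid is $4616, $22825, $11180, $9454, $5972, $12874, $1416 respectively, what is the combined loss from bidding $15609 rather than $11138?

$1778

The deviation costs you only when the competing bid falls strictly between $11138 and $15609; elsewhere both bids give the same outcome.
$4616: outcomes coincide → loss $0.
$22825: outcomes coincide → loss $0.
$11180: truthful payoff $0, deviation payoff −$42 → loss $42.
$9454: outcomes coincide → loss $0.
$5972: outcomes coincide → loss $0.
$12874: truthful payoff $0, deviation payoff −$1736 → loss $1736.
$1416: outcomes coincide → loss $0.
Total loss = $42 + $1736 = $1778.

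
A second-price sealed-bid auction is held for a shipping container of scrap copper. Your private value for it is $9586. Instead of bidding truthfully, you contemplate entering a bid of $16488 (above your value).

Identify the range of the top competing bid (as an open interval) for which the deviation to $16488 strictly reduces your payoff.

If the competing bid is below $9586, both bids win at the same price — no difference.
If it is above $16488, both bids lose — no difference.
If it lies strictly between $9586 and $16488, bidding your value loses (payoff 0) while bidding $16488 wins at a price above your value (payoff negative).
So the deviation strictly hurts on the open interval ($9586, $16488).
In a second-price auction your bid sets only whether you win, not what you pay, so bidding your true value is weakly dominant.

($9586, $16488)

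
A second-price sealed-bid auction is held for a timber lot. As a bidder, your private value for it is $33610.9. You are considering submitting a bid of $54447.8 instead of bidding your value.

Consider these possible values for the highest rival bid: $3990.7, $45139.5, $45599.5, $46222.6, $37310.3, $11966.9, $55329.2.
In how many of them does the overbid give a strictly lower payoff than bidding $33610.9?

The deviation hurts exactly when the highest competing bid lies strictly between $33610.9 and $54447.8 — overbidding then wins at a price above your value.
$3990.7: below both → same outcome either way.
$45139.5: inside the interval → strictly worse (loss $11528.6).
$45599.5: inside the interval → strictly worse (loss $11988.6).
$46222.6: inside the interval → strictly worse (loss $12611.7).
$37310.3: inside the interval → strictly worse (loss $3699.4).
$11966.9: below both → same outcome either way.
$55329.2: above both → same outcome either way.
Count: 4.

4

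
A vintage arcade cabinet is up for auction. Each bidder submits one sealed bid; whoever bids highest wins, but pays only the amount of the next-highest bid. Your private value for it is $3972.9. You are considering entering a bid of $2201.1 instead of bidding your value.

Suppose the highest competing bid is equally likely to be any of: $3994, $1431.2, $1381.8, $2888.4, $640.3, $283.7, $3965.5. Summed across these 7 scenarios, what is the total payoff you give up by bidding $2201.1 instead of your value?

$1091.9

The deviation costs you only when the competing bid falls strictly between $2201.1 and $3972.9; elsewhere both bids give the same outcome.
$3994: outcomes coincide → loss $0.
$1431.2: outcomes coincide → loss $0.
$1381.8: outcomes coincide → loss $0.
$2888.4: truthful payoff $1084.5, deviation payoff $0 → loss $1084.5.
$640.3: outcomes coincide → loss $0.
$283.7: outcomes coincide → loss $0.
$3965.5: truthful payoff $7.4, deviation payoff $0 → loss $7.4.
Total loss = $1084.5 + $7.4 = $1091.9.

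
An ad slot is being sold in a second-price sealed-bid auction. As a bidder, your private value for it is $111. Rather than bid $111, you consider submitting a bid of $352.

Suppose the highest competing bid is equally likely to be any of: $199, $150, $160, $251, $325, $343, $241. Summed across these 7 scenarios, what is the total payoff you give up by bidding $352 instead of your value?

The deviation costs you only when the competing bid falls strictly between $111 and $352; elsewhere both bids give the same outcome.
$199: truthful payoff $0, deviation payoff −$88 → loss $88.
$150: truthful payoff $0, deviation payoff −$39 → loss $39.
$160: truthful payoff $0, deviation payoff −$49 → loss $49.
$251: truthful payoff $0, deviation payoff −$140 → loss $140.
$325: truthful payoff $0, deviation payoff −$214 → loss $214.
$343: truthful payoff $0, deviation payoff −$232 → loss $232.
$241: truthful payoff $0, deviation payoff −$130 → loss $130.
Total loss = $88 + $39 + $49 + $140 + $214 + $232 + $130 = $892.
In a second-price auction your bid sets only whether you win, not what you pay, so bidding your true value is weakly dominant.

$892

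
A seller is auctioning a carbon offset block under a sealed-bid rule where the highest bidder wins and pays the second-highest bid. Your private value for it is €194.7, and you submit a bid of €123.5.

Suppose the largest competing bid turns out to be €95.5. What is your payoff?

€99.2

Your bid €123.5 exceeds the highest competing bid €95.5, so you win.
In a second-price auction the winner pays the second-highest bid, €95.5.
Payoff = value − price = €194.7 − €95.5 = €99.2.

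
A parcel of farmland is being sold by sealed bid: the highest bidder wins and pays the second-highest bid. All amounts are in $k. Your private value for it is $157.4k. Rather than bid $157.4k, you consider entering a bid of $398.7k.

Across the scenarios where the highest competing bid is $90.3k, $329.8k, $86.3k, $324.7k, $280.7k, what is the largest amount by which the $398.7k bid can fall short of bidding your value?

$90.3k: same outcome either way → loss $0k.
$329.8k: truthful gives $0k, deviation gives −$172.4k → loss $172.4k.
$86.3k: same outcome either way → loss $0k.
$324.7k: truthful gives $0k, deviation gives −$167.3k → loss $167.3k.
$280.7k: truthful gives $0k, deviation gives −$123.3k → loss $123.3k.
Maximum loss: $172.4k.

$172.4k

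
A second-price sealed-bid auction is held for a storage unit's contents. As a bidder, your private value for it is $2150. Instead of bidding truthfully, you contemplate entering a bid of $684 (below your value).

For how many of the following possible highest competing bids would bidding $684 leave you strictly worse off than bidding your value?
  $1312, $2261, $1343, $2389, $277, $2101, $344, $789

4

The deviation hurts exactly when the highest competing bid lies strictly between $684 and $2150 — underbidding then forfeits a profitable win.
$1312: inside the interval → strictly worse (loss $838).
$2261: above both → same outcome either way.
$1343: inside the interval → strictly worse (loss $807).
$2389: above both → same outcome either way.
$277: below both → same outcome either way.
$2101: inside the interval → strictly worse (loss $49).
$344: below both → same outcome either way.
$789: inside the interval → strictly worse (loss $1361).
Count: 4.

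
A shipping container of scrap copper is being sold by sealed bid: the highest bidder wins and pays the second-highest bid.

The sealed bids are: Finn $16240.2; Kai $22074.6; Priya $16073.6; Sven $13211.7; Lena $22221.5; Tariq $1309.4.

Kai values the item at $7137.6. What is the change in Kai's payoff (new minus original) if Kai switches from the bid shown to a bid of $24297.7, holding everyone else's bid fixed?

−$15083.9

The highest bid among the other bidders is $22221.5; Kai's bid doesn't change that.
Original bid $22074.6: Kai is not highest (top rival bid is $22221.5); payoff $0.
Alternative bid $24297.7: Kai is highest, pays the top rival bid $22221.5; payoff $7137.6 − $22221.5 = −$15083.9.
Change in payoff = −$15083.9 − ($0) = −$15083.9.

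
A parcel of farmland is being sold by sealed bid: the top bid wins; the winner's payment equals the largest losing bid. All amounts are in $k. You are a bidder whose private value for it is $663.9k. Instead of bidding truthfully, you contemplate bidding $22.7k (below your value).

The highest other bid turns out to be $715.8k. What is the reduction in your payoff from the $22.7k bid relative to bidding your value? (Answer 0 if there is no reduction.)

Bidding your value $663.9k: you lose (since $663.9k < $715.8k). Payoff $0k.
Bidding $22.7k: you lose. Payoff $0k.
Difference = $0k − $0k = $0k; both bids lead to the same outcome because the competing bid is above both your value and your alternative bid.

$0k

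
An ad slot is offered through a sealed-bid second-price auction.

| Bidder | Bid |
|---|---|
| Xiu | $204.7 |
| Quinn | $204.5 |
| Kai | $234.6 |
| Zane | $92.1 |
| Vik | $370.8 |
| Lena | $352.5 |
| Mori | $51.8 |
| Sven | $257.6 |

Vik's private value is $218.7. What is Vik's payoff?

−$133.8

Highest bid: Vik at $370.8, so Vik wins.
Second-highest bid: Lena at $352.5 — that is the price the winner pays.
Vik's payoff = value − price = $218.7 − $352.5 = −$133.8.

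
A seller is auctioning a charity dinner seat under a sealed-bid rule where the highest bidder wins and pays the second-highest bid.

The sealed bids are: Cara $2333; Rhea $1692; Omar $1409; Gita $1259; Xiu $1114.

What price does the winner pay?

Highest bid: Cara at $2333, so Cara wins.
Second-highest bid: Rhea at $1692 — that is the price the winner pays.

$1692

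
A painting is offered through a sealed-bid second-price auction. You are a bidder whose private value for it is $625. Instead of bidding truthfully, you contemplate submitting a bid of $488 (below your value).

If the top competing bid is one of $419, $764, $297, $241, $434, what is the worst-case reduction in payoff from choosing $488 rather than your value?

$0

$419: same outcome either way → loss $0.
$764: same outcome either way → loss $0.
$297: same outcome either way → loss $0.
$241: same outcome either way → loss $0.
$434: same outcome either way → loss $0.
Maximum loss: $0.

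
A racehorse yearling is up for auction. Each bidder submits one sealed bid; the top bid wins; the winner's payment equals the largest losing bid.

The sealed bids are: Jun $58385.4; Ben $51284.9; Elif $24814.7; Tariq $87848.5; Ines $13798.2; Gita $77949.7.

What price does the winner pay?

$77949.7

Highest bid: Tariq at $87848.5, so Tariq wins.
Second-highest bid: Gita at $77949.7 — that is the price the winner pays.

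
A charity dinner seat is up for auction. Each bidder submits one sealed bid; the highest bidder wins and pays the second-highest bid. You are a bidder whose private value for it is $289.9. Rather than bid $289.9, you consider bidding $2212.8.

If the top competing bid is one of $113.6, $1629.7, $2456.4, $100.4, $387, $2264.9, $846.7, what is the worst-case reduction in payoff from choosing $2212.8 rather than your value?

$113.6: same outcome either way → loss $0.
$1629.7: truthful gives $0, deviation gives −$1339.8 → loss $1339.8.
$2456.4: same outcome either way → loss $0.
$100.4: same outcome either way → loss $0.
$387: truthful gives $0, deviation gives −$97.1 → loss $97.1.
$2264.9: same outcome either way → loss $0.
$846.7: truthful gives $0, deviation gives −$556.8 → loss $556.8.
Maximum loss: $1339.8.

$1339.8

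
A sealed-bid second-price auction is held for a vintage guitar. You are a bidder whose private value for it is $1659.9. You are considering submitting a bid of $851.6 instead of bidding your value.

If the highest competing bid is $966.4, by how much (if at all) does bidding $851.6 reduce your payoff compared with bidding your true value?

$693.5

Bidding your value $1659.9: you win (since $1659.9 > $966.4) and pay $966.4. Payoff $693.5.
Bidding $851.6: you lose. Payoff $0.
The competing bid $966.4 lies between your shaded bid and your value, so underbidding forfeits an item you could have won at a profitable price.
Loss from deviating = $693.5 − ($0) = $693.5.
Truthful bidding weakly dominates here: raising your bid can only win items priced above your value, and lowering it can only forfeit items priced below.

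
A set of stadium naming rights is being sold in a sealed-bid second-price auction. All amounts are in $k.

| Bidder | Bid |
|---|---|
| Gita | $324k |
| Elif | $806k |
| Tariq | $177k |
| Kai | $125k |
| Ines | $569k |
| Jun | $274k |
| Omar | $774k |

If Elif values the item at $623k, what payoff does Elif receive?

Highest bid: Elif at $806k, so Elif wins.
Second-highest bid: Omar at $774k — that is the price the winner pays.
Elif's payoff = value − price = $623k − $774k = −$151k.

−$151k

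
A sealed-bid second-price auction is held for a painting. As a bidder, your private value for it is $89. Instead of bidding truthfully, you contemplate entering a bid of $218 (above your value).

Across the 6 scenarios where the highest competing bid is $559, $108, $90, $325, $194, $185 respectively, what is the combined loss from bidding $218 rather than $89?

The deviation costs you only when the competing bid falls strictly between $89 and $218; elsewhere both bids give the same outcome.
$559: outcomes coincide → loss $0.
$108: truthful payoff $0, deviation payoff −$19 → loss $19.
$90: truthful payoff $0, deviation payoff −$1 → loss $1.
$325: outcomes coincide → loss $0.
$194: truthful payoff $0, deviation payoff −$105 → loss $105.
$185: truthful payoff $0, deviation payoff −$96 → loss $96.
Total loss = $19 + $1 + $105 + $96 = $221.
Truthful bidding weakly dominates here: raising your bid can only win items priced above your value, and lowering it can only forfeit items priced below.

$221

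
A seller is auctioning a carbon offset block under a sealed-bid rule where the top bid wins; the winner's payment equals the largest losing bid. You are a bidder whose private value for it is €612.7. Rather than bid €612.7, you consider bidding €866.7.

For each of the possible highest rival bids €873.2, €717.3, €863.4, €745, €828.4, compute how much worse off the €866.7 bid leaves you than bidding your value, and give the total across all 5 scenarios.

€703.3

The deviation costs you only when the competing bid falls strictly between €612.7 and €866.7; elsewhere both bids give the same outcome.
€873.2: outcomes coincide → loss €0.
€717.3: truthful payoff €0, deviation payoff −€104.6 → loss €104.6.
€863.4: truthful payoff €0, deviation payoff −€250.7 → loss €250.7.
€745: truthful payoff €0, deviation payoff −€132.3 → loss €132.3.
€828.4: truthful payoff €0, deviation payoff −€215.7 → loss €215.7.
Total loss = €104.6 + €250.7 + €132.3 + €215.7 = €703.3.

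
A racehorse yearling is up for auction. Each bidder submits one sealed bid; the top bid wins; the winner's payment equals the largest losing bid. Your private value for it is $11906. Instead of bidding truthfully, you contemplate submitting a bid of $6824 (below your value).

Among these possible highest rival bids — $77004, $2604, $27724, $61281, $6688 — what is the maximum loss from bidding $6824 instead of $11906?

$77004: same outcome either way → loss $0.
$2604: same outcome either way → loss $0.
$27724: same outcome either way → loss $0.
$61281: same outcome either way → loss $0.
$6688: same outcome either way → loss $0.
Maximum loss: $0.

$0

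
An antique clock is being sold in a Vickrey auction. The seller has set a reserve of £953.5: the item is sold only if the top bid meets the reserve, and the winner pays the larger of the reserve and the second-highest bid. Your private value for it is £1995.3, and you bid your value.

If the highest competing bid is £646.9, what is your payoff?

Your bid £1995.3 is the highest and exceeds the reserve.
Price = max(second-highest bid, reserve) = max(£646.9, £953.5) = £953.5.
Payoff = £1995.3 − £953.5 = £1041.8.

£1041.8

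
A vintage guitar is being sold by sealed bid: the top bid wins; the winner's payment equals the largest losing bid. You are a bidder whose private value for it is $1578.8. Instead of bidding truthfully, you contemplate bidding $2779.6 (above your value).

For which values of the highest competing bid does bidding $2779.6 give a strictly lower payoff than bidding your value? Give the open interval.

($1578.8, $2779.6)

If the competing bid is below $1578.8, both bids win at the same price — no difference.
If it is above $2779.6, both bids lose — no difference.
If it lies strictly between $1578.8 and $2779.6, bidding your value loses (payoff 0) while bidding $2779.6 wins at a price above your value (payoff negative).
So the deviation strictly hurts on the open interval ($1578.8, $2779.6).
Truthful bidding weakly dominates here: raising your bid can only win items priced above your value, and lowering it can only forfeit items priced below.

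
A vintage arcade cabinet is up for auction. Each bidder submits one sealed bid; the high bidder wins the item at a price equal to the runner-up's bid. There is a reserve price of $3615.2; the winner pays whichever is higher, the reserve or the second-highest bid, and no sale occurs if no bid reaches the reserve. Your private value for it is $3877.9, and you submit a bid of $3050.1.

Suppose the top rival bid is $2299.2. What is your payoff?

$0

Your bid $3050.1 is the highest bid but falls below the reserve $3615.2, so the item goes unsold. Payoff $0.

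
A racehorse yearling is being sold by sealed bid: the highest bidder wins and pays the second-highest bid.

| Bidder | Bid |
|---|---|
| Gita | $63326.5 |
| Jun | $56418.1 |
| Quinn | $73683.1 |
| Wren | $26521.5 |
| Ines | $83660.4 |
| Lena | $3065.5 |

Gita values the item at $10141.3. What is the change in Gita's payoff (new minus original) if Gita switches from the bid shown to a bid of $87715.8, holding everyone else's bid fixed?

−$73519.1

The highest bid among the other bidders is $83660.4; Gita's bid doesn't change that.
Original bid $63326.5: Gita is not highest (top rival bid is $83660.4); payoff $0.
Alternative bid $87715.8: Gita is highest, pays the top rival bid $83660.4; payoff $10141.3 − $83660.4 = −$73519.1.
Change in payoff = −$73519.1 − ($0) = −$73519.1.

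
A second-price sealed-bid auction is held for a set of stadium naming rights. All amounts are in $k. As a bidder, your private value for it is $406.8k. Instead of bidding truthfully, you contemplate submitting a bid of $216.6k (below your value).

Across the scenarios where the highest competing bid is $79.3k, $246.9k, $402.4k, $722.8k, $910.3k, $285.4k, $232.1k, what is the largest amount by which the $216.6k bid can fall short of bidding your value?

$174.7k

$79.3k: same outcome either way → loss $0k.
$246.9k: truthful gives $159.9k, deviation gives $0k → loss $159.9k.
$402.4k: truthful gives $4.4k, deviation gives $0k → loss $4.4k.
$722.8k: same outcome either way → loss $0k.
$910.3k: same outcome either way → loss $0k.
$285.4k: truthful gives $121.4k, deviation gives $0k → loss $121.4k.
$232.1k: truthful gives $174.7k, deviation gives $0k → loss $174.7k.
Maximum loss: $174.7k.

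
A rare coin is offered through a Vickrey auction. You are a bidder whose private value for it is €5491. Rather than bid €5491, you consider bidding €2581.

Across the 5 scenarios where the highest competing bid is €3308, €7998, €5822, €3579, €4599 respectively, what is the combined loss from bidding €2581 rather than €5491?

The deviation costs you only when the competing bid falls strictly between €2581 and €5491; elsewhere both bids give the same outcome.
€3308: truthful payoff €2183, deviation payoff €0 → loss €2183.
€7998: outcomes coincide → loss €0.
€5822: outcomes coincide → loss €0.
€3579: truthful payoff €1912, deviation payoff €0 → loss €1912.
€4599: truthful payoff €892, deviation payoff €0 → loss €892.
Total loss = €2183 + €1912 + €892 = €4987.
Truthful bidding weakly dominates here: raising your bid can only win items priced above your value, and lowering it can only forfeit items priced below.

€4987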